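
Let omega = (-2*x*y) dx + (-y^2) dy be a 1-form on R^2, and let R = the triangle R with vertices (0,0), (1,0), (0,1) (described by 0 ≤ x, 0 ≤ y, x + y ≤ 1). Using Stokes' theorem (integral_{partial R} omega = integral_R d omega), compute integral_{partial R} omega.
integral_(partial R) omega = 1/3

Stokes: integral_partial_R omega = integral_R d omega with d omega = (∂Q/∂x - ∂P/∂y) dx ∧ dy.
  ∂Q/∂x = 0
  ∂P/∂y = -2*x
  integrand = ∂Q/∂x - ∂P/∂y = 2*x.
Integrating over R: integral_0^1 integral_0^{1-x} (2*x) dy dx = 1/3.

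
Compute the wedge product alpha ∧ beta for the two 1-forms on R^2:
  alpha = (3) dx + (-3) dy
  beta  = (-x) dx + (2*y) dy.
alpha ∧ beta = (-3*x + 6*y) dx ∧ dy

Distribute the wedge, using dx_i ∧ dx_j = -dx_j ∧ dx_i and dx_i ∧ dx_i = 0. For each pair (i, j) with i < j, the coefficient of dx_i ∧ dx_j in alpha ∧ beta is (alpha_i * beta_j - alpha_j * beta_i). Collecting: alpha ∧ beta = (-3*x + 6*y) dx ∧ dy.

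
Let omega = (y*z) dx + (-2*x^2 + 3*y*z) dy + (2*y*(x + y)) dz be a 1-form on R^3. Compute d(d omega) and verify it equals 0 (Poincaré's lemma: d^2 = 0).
d(d omega) = 0

Step 1: d omega = sum_{i<j} (∂f_j/∂x_i - ∂f_i/∂x_j) dx_i ∧ dx_j:
  coeff of dx ∧ dy: -4*x - z
  coeff of dx ∧ dz: y
  coeff of dy ∧ dz: 2*x + y
Step 2: Apply d again to each 2-form coefficient. The only possible 3-form in R^3 is dx ∧ dy ∧ dz, with coefficient
  ∂(coeff of dy∧dz)/∂x - ∂(coeff of dx∧dz)/∂y + ∂(coeff of dx∧dy)/∂z
  = ∂/∂x (2*x + y) - ∂/∂y (y) + ∂/∂z (-4*x - z).
Each of these terms simplifies to sums of mixed partials that cancel in pairs. The result is 0 (by equality of mixed partials for smooth functions — Schwarz / Clairaut).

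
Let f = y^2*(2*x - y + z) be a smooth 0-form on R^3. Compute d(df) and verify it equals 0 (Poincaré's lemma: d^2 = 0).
d(df) = 0

Step 1: df = sum_i (∂f/∂x_i) dx_i = (2*y^2) dx + (y*(4*x - 3*y + 2*z)) dy + (y^2) dz.
Step 2: Apply d again. Using the 1-form formula, the coefficient of dx ∧ dy in d(df) is ∂^2 f/∂x ∂y - ∂^2 f/∂y ∂x = (4*y) - (4*y) = 0 (equality of mixed partials for smooth f).
Similarly for dx ∧ dz and dy ∧ dz — all coefficients vanish. So d(df) = 0.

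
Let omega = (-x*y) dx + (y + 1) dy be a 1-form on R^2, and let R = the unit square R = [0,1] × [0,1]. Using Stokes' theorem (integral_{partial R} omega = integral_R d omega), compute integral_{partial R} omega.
integral_(partial R) omega = 1/2

Stokes: integral_partial_R omega = integral_R d omega with d omega = (∂Q/∂x - ∂P/∂y) dx ∧ dy.
  ∂Q/∂x = 0
  ∂P/∂y = -x
  integrand = ∂Q/∂x - ∂P/∂y = x.
Integrating over R: integral_0^1 integral_0^1 (x) dx dy = 1/2.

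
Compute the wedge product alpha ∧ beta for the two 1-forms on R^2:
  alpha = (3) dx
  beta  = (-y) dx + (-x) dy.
alpha ∧ beta = (-3*x) dx ∧ dy

Distribute the wedge, using dx_i ∧ dx_j = -dx_j ∧ dx_i and dx_i ∧ dx_i = 0. For each pair (i, j) with i < j, the coefficient of dx_i ∧ dx_j in alpha ∧ beta is (alpha_i * beta_j - alpha_j * beta_i). Collecting: alpha ∧ beta = (-3*x) dx ∧ dy.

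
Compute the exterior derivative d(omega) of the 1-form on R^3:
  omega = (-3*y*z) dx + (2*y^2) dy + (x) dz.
d(omega) = (3*z) dx ∧ dy + (3*y + 1) dx ∧ dz

For a 1-form omega = sum_i f_i dx_i, the exterior derivative is
  d(omega) = sum_{i < j} (∂f_j/∂x_i - ∂f_i/∂x_j) dx_i ∧ dx_j.
  coefficient of dx ∧ dy: ∂f_2/∂x - ∂f_1/∂y = ∂(2*y^2)/∂x - ∂(-3*y*z)/∂y = 3*z
  coefficient of dx ∧ dz: ∂f_3/∂x - ∂f_1/∂z = ∂(x)/∂x - ∂(-3*y*z)/∂z = 3*y + 1
Assembling: d(omega) = (3*z) dx ∧ dy + (3*y + 1) dx ∧ dz.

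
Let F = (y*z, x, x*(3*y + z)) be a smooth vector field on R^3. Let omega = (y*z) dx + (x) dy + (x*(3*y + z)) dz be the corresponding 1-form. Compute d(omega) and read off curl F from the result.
d(omega) = (3*x) dy ∧ dz + (-2*y - z) dz ∧ dx + (1 - z) dx ∧ dy; curl F = (3*x, -2*y - z, 1 - z)

d omega = sum_{i<j} (∂f_j/∂x_i - ∂f_i/∂x_j) dx_i ∧ dx_j. Under the identification (dy ∧ dz, dz ∧ dx, dx ∧ dy) ↔ (e_x, e_y, e_z), the coefficients are exactly the components of curl F. Compute:
  ∂R/∂y - ∂Q/∂z = (3*x) - (0) = 3*x
  ∂P/∂z - ∂R/∂x = (y) - (3*y + z) = -2*y - z
  ∂Q/∂x - ∂P/∂y = (1) - (z) = 1 - z.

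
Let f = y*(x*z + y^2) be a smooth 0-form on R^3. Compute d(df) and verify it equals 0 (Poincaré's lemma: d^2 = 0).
d(df) = 0

Step 1: df = sum_i (∂f/∂x_i) dx_i = (y*z) dx + (x*z + 3*y^2) dy + (x*y) dz.
Step 2: Apply d again. Using the 1-form formula, the coefficient of dx ∧ dy in d(df) is ∂^2 f/∂x ∂y - ∂^2 f/∂y ∂x = (z) - (z) = 0 (equality of mixed partials for smooth f).
Similarly for dx ∧ dz and dy ∧ dz — all coefficients vanish. So d(df) = 0.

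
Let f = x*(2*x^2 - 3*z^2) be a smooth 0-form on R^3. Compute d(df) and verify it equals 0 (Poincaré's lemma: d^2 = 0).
d(df) = 0

Step 1: df = sum_i (∂f/∂x_i) dx_i = (6*x^2 - 3*z^2) dx + (0) dy + (-6*x*z) dz.
Step 2: Apply d again. Using the 1-form formula, the coefficient of dx ∧ dy in d(df) is ∂^2 f/∂x ∂y - ∂^2 f/∂y ∂x = (0) - (0) = 0 (equality of mixed partials for smooth f).
Similarly for dx ∧ dz and dy ∧ dz — all coefficients vanish. So d(df) = 0.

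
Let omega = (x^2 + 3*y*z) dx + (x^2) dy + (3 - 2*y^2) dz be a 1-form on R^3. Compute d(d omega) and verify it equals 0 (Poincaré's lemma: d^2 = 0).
d(d omega) = 0

Step 1: d omega = sum_{i<j} (∂f_j/∂x_i - ∂f_i/∂x_j) dx_i ∧ dx_j:
  coeff of dx ∧ dy: 2*x - 3*z
  coeff of dx ∧ dz: -3*y
  coeff of dy ∧ dz: -4*y
Step 2: Apply d again to each 2-form coefficient. The only possible 3-form in R^3 is dx ∧ dy ∧ dz, with coefficient
  ∂(coeff of dy∧dz)/∂x - ∂(coeff of dx∧dz)/∂y + ∂(coeff of dx∧dy)/∂z
  = ∂/∂x (-4*y) - ∂/∂y (-3*y) + ∂/∂z (2*x - 3*z).
Each of these terms simplifies to sums of mixed partials that cancel in pairs. The result is 0 (by equality of mixed partials for smooth functions — Schwarz / Clairaut).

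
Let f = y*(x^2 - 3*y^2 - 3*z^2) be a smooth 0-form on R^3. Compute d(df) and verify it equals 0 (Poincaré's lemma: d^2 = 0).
d(df) = 0

Step 1: df = sum_i (∂f/∂x_i) dx_i = (2*x*y) dx + (x^2 - 9*y^2 - 3*z^2) dy + (-6*y*z) dz.
Step 2: Apply d again. Using the 1-form formula, the coefficient of dx ∧ dy in d(df) is ∂^2 f/∂x ∂y - ∂^2 f/∂y ∂x = (2*x) - (2*x) = 0 (equality of mixed partials for smooth f).
Similarly for dx ∧ dz and dy ∧ dz — all coefficients vanish. So d(df) = 0.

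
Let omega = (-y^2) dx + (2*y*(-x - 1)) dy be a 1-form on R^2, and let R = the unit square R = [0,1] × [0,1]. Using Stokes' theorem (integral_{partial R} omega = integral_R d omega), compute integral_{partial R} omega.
integral_(partial R) omega = 0

Stokes: integral_partial_R omega = integral_R d omega with d omega = (∂Q/∂x - ∂P/∂y) dx ∧ dy.
  ∂Q/∂x = -2*y
  ∂P/∂y = -2*y
  integrand = ∂Q/∂x - ∂P/∂y = 0.
Integrating over R: integral_0^1 integral_0^1 (0) dx dy = 0.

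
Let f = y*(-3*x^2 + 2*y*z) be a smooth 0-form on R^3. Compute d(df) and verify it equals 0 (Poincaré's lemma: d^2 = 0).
d(df) = 0

Step 1: df = sum_i (∂f/∂x_i) dx_i = (-6*x*y) dx + (-3*x^2 + 4*y*z) dy + (2*y^2) dz.
Step 2: Apply d again. Using the 1-form formula, the coefficient of dx ∧ dy in d(df) is ∂^2 f/∂x ∂y - ∂^2 f/∂y ∂x = (-6*x) - (-6*x) = 0 (equality of mixed partials for smooth f).
Similarly for dx ∧ dz and dy ∧ dz — all coefficients vanish. So d(df) = 0.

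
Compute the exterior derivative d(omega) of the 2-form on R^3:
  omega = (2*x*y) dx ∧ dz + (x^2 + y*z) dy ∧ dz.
d(omega) = 0

For a 2-form omega = sum_{i<j} g_{ij} dx_i ∧ dx_j, the exterior derivative is
  d(omega) = sum_{i<j} d(g_{ij}) ∧ dx_i ∧ dx_j = sum_{i<j, k} (∂g_{ij}/∂x_k) dx_k ∧ dx_i ∧ dx_j.
Expand each term, using dx_k ∧ dx_i ∧ dx_j = sgn(permutation) dx_{(a)} ∧ dx_{(b)} ∧ dx_{(c)} with (a < b < c) sorted:
  d(2*x*y) includes (∂/∂y)(2*x*y) dy = (2*x) dy, which multiplied by dx ∧ dz gives (-2*x) dx ∧ dy ∧ dz
  d(x^2 + y*z) includes (∂/∂x)(x^2 + y*z) dx = (2*x) dx, which multiplied by dy ∧ dz gives (2*x) dx ∧ dy ∧ dz
Collecting like 3-forms: d(omega) = 0.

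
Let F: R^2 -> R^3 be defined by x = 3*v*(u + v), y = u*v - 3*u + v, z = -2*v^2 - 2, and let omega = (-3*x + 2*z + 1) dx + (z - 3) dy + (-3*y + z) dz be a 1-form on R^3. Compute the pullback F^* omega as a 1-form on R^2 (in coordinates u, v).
F^* omega = (-27*u*v^2 - 41*v^3 + 6*v^2 - 14*v + 15) du + (-27*u^2*v - 83*u*v^2 - 36*u*v - 14*u - 70*v^3 + 10*v^2 - 10*v - 5) dv

Using F^*(f dg) = (f ∘ F) d(g ∘ F), substitute each coordinate x_i by F_i(u, v) in f_i, and replace dx_i by d F_i = (∂F_i/∂u) du + (∂F_i/∂v) dv.
  For the x component: f_1(F) = -9*u*v - 13*v^2 - 3; d F_1 = (3*v) du + (3*u + 6*v) dv
  For the y component: f_2(F) = -2*v^2 - 5; d F_2 = (v - 3) du + (u + 1) dv
  For the z component: f_3(F) = -3*u*v + 9*u - 2*v^2 - 3*v - 2; d F_3 = (0) du + (-4*v) dv
Combining and collecting du, dv coefficients:
  coeff of du: -27*u*v^2 - 41*v^3 + 6*v^2 - 14*v + 15
  coeff of dv: -27*u^2*v - 83*u*v^2 - 36*u*v - 14*u - 70*v^3 + 10*v^2 - 10*v - 5
F^* omega = (-27*u*v^2 - 41*v^3 + 6*v^2 - 14*v + 15) du + (-27*u^2*v - 83*u*v^2 - 36*u*v - 14*u - 70*v^3 + 10*v^2 - 10*v - 5) dv.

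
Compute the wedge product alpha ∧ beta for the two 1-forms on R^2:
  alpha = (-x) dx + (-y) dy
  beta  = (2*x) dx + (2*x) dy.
alpha ∧ beta = (2*x*(-x + y)) dx ∧ dy

Distribute the wedge, using dx_i ∧ dx_j = -dx_j ∧ dx_i and dx_i ∧ dx_i = 0. For each pair (i, j) with i < j, the coefficient of dx_i ∧ dx_j in alpha ∧ beta is (alpha_i * beta_j - alpha_j * beta_i). Collecting: alpha ∧ beta = (2*x*(-x + y)) dx ∧ dy.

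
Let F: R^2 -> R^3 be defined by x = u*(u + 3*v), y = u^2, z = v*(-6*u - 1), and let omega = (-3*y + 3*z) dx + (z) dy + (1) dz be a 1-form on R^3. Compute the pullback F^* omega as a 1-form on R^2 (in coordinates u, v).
F^* omega = (-6*u^3 - 57*u^2*v - 54*u*v^2 - 8*u*v - 9*v^2 - 6*v) du + (-9*u^3 - 54*u^2*v - 9*u*v - 6*u - 1) dv

Using F^*(f dg) = (f ∘ F) d(g ∘ F), substitute each coordinate x_i by F_i(u, v) in f_i, and replace dx_i by d F_i = (∂F_i/∂u) du + (∂F_i/∂v) dv.
  For the x component: f_1(F) = -3*u^2 - 18*u*v - 3*v; d F_1 = (2*u + 3*v) du + (3*u) dv
  For the y component: f_2(F) = v*(-6*u - 1); d F_2 = (2*u) du + (0) dv
  For the z component: f_3(F) = 1; d F_3 = (-6*v) du + (-6*u - 1) dv
Combining and collecting du, dv coefficients:
  coeff of du: -6*u^3 - 57*u^2*v - 54*u*v^2 - 8*u*v - 9*v^2 - 6*v
  coeff of dv: -9*u^3 - 54*u^2*v - 9*u*v - 6*u - 1
F^* omega = (-6*u^3 - 57*u^2*v - 54*u*v^2 - 8*u*v - 9*v^2 - 6*v) du + (-9*u^3 - 54*u^2*v - 9*u*v - 6*u - 1) dv.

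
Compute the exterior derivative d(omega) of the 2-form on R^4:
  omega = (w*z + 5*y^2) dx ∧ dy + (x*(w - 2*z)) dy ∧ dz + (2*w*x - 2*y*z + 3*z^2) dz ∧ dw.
d(omega) = (2*w - 2*z) dx ∧ dy ∧ dz + (z) dx ∧ dy ∧ dw + (x - 2*z) dy ∧ dz ∧ dw + (2*w) dx ∧ dz ∧ dw

For a 2-form omega = sum_{i<j} g_{ij} dx_i ∧ dx_j, the exterior derivative is
  d(omega) = sum_{i<j} d(g_{ij}) ∧ dx_i ∧ dx_j = sum_{i<j, k} (∂g_{ij}/∂x_k) dx_k ∧ dx_i ∧ dx_j.
Expand each term, using dx_k ∧ dx_i ∧ dx_j = sgn(permutation) dx_{(a)} ∧ dx_{(b)} ∧ dx_{(c)} with (a < b < c) sorted:
  d(w*z + 5*y^2) includes (∂/∂z)(w*z + 5*y^2) dz = (w) dz, which multiplied by dx ∧ dy gives (w) dx ∧ dy ∧ dz
  d(w*z + 5*y^2) includes (∂/∂w)(w*z + 5*y^2) dw = (z) dw, which multiplied by dx ∧ dy gives (z) dx ∧ dy ∧ dw
  d(x*(w - 2*z)) includes (∂/∂x)(x*(w - 2*z)) dx = (w - 2*z) dx, which multiplied by dy ∧ dz gives (w - 2*z) dx ∧ dy ∧ dz
  d(x*(w - 2*z)) includes (∂/∂w)(x*(w - 2*z)) dw = (x) dw, which multiplied by dy ∧ dz gives (x) dy ∧ dz ∧ dw
  d(2*w*x - 2*y*z + 3*z^2) includes (∂/∂x)(2*w*x - 2*y*z + 3*z^2) dx = (2*w) dx, which multiplied by dz ∧ dw gives (2*w) dx ∧ dz ∧ dw
  d(2*w*x - 2*y*z + 3*z^2) includes (∂/∂y)(2*w*x - 2*y*z + 3*z^2) dy = (-2*z) dy, which multiplied by dz ∧ dw gives (-2*z) dy ∧ dz ∧ dw
Collecting like 3-forms: d(omega) = (2*w - 2*z) dx ∧ dy ∧ dz + (z) dx ∧ dy ∧ dw + (x - 2*z) dy ∧ dz ∧ dw + (2*w) dx ∧ dz ∧ dw.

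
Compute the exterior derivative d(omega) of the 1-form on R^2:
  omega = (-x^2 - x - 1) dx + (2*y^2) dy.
d(omega) = 0

For a 1-form omega = sum_i f_i dx_i, the exterior derivative is
  d(omega) = sum_{i < j} (∂f_j/∂x_i - ∂f_i/∂x_j) dx_i ∧ dx_j.

Assembling: d(omega) = 0.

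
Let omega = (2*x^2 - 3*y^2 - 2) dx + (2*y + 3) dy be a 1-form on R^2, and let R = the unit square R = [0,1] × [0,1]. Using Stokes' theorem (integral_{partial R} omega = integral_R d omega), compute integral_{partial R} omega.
integral_(partial R) omega = 3

Stokes: integral_partial_R omega = integral_R d omega with d omega = (∂Q/∂x - ∂P/∂y) dx ∧ dy.
  ∂Q/∂x = 0
  ∂P/∂y = -6*y
  integrand = ∂Q/∂x - ∂P/∂y = 6*y.
Integrating over R: integral_0^1 integral_0^1 (6*y) dx dy = 3.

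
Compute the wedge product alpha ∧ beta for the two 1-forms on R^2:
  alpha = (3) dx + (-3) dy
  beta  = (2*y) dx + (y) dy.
alpha ∧ beta = (9*y) dx ∧ dy

Distribute the wedge, using dx_i ∧ dx_j = -dx_j ∧ dx_i and dx_i ∧ dx_i = 0. For each pair (i, j) with i < j, the coefficient of dx_i ∧ dx_j in alpha ∧ beta is (alpha_i * beta_j - alpha_j * beta_i). Collecting: alpha ∧ beta = (9*y) dx ∧ dy.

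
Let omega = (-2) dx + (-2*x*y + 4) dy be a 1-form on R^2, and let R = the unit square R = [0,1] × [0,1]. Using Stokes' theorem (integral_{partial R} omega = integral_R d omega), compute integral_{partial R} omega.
integral_(partial R) omega = -1

Stokes: integral_partial_R omega = integral_R d omega with d omega = (∂Q/∂x - ∂P/∂y) dx ∧ dy.
  ∂Q/∂x = -2*y
  ∂P/∂y = 0
  integrand = ∂Q/∂x - ∂P/∂y = -2*y.
Integrating over R: integral_0^1 integral_0^1 (-2*y) dx dy = -1.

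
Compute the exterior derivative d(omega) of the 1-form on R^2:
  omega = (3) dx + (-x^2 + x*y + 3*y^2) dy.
d(omega) = (-2*x + y) dx ∧ dy

For a 1-form omega = sum_i f_i dx_i, the exterior derivative is
  d(omega) = sum_{i < j} (∂f_j/∂x_i - ∂f_i/∂x_j) dx_i ∧ dx_j.
  coefficient of dx ∧ dy: ∂f_2/∂x - ∂f_1/∂y = ∂(-x^2 + x*y + 3*y^2)/∂x - ∂(3)/∂y = -2*x + y
Assembling: d(omega) = (-2*x + y) dx ∧ dy.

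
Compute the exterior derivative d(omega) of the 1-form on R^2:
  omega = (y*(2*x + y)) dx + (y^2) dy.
d(omega) = (-2*x - 2*y) dx ∧ dy

For a 1-form omega = sum_i f_i dx_i, the exterior derivative is
  d(omega) = sum_{i < j} (∂f_j/∂x_i - ∂f_i/∂x_j) dx_i ∧ dx_j.
  coefficient of dx ∧ dy: ∂f_2/∂x - ∂f_1/∂y = ∂(y^2)/∂x - ∂(y*(2*x + y))/∂y = -2*x - 2*y
Assembling: d(omega) = (-2*x - 2*y) dx ∧ dy.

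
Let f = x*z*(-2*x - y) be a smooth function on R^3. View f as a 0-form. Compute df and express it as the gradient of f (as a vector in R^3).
df = (z*(-4*x - y)) dx + (-x*z) dy + (x*(-2*x - y)) dz; grad f = (z*(-4*x - y), -x*z, x*(-2*x - y))

For a 0-form f, d f = (∂f/∂x) dx + (∂f/∂y) dy + (∂f/∂z) dz. The components of the vector representation are exactly the entries of grad f in Cartesian coordinates:
  ∂f/∂x = z*(-4*x - y)
  ∂f/∂y = -x*z
  ∂f/∂z = x*(-2*x - y).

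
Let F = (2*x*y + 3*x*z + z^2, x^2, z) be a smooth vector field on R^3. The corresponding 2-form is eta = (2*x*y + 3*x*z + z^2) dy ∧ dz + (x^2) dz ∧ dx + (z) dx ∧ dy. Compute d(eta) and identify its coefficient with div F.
d(eta) = (2*y + 3*z + 1) dx ∧ dy ∧ dz; div F = 2*y + 3*z + 1

For a 2-form in R^3 of the form above, applying d gives a 3-form with coefficient ∂P/∂x + ∂Q/∂y + ∂R/∂z:
  ∂P/∂x = 2*y + 3*z
  ∂Q/∂y = 0
  ∂R/∂z = 1
Sum = 2*y + 3*z + 1, which is exactly div F.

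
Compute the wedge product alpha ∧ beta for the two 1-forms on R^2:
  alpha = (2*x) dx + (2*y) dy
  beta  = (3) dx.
alpha ∧ beta = (-6*y) dx ∧ dy

Distribute the wedge, using dx_i ∧ dx_j = -dx_j ∧ dx_i and dx_i ∧ dx_i = 0. For each pair (i, j) with i < j, the coefficient of dx_i ∧ dx_j in alpha ∧ beta is (alpha_i * beta_j - alpha_j * beta_i). Collecting: alpha ∧ beta = (-6*y) dx ∧ dy.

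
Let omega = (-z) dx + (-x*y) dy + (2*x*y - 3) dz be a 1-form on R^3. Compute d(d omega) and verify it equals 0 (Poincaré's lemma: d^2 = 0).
d(d omega) = 0

Step 1: d omega = sum_{i<j} (∂f_j/∂x_i - ∂f_i/∂x_j) dx_i ∧ dx_j:
  coeff of dx ∧ dy: -y
  coeff of dx ∧ dz: 2*y + 1
  coeff of dy ∧ dz: 2*x
Step 2: Apply d again to each 2-form coefficient. The only possible 3-form in R^3 is dx ∧ dy ∧ dz, with coefficient
  ∂(coeff of dy∧dz)/∂x - ∂(coeff of dx∧dz)/∂y + ∂(coeff of dx∧dy)/∂z
  = ∂/∂x (2*x) - ∂/∂y (2*y + 1) + ∂/∂z (-y).
Each of these terms simplifies to sums of mixed partials that cancel in pairs. The result is 0 (by equality of mixed partials for smooth functions — Schwarz / Clairaut).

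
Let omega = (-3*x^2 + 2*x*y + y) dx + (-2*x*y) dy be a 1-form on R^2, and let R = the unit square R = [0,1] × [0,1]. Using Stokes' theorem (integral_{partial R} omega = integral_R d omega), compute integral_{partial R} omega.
integral_(partial R) omega = -3

Stokes: integral_partial_R omega = integral_R d omega with d omega = (∂Q/∂x - ∂P/∂y) dx ∧ dy.
  ∂Q/∂x = -2*y
  ∂P/∂y = 2*x + 1
  integrand = ∂Q/∂x - ∂P/∂y = -2*x - 2*y - 1.
Integrating over R: integral_0^1 integral_0^1 (-2*x - 2*y - 1) dx dy = -3.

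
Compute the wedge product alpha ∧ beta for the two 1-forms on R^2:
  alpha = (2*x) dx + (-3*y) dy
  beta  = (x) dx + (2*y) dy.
alpha ∧ beta = (7*x*y) dx ∧ dy

Distribute the wedge, using dx_i ∧ dx_j = -dx_j ∧ dx_i and dx_i ∧ dx_i = 0. For each pair (i, j) with i < j, the coefficient of dx_i ∧ dx_j in alpha ∧ beta is (alpha_i * beta_j - alpha_j * beta_i). Collecting: alpha ∧ beta = (7*x*y) dx ∧ dy.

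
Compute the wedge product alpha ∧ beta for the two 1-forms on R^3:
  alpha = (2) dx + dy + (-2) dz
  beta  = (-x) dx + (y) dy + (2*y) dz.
alpha ∧ beta = (x + 2*y) dx ∧ dy + (-2*x + 4*y) dx ∧ dz + (4*y) dy ∧ dz

Distribute the wedge, using dx_i ∧ dx_j = -dx_j ∧ dx_i and dx_i ∧ dx_i = 0. For each pair (i, j) with i < j, the coefficient of dx_i ∧ dx_j in alpha ∧ beta is (alpha_i * beta_j - alpha_j * beta_i). Collecting: alpha ∧ beta = (x + 2*y) dx ∧ dy + (-2*x + 4*y) dx ∧ dz + (4*y) dy ∧ dz.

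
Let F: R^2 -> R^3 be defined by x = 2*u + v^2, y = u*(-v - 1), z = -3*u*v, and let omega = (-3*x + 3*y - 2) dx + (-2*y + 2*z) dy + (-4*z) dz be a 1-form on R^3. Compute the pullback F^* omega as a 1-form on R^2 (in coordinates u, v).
F^* omega = (-32*u*v^2 - 4*u*v - 20*u - 6*v^2 - 4) du + (-32*u^2*v - 2*u^2 - 6*u*v^2 - 18*u*v - 6*v^3 - 4*v) dv

Using F^*(f dg) = (f ∘ F) d(g ∘ F), substitute each coordinate x_i by F_i(u, v) in f_i, and replace dx_i by d F_i = (∂F_i/∂u) du + (∂F_i/∂v) dv.
  For the x component: f_1(F) = -3*u*v - 9*u - 3*v^2 - 2; d F_1 = (2) du + (2*v) dv
  For the y component: f_2(F) = 2*u*(1 - 2*v); d F_2 = (-v - 1) du + (-u) dv
  For the z component: f_3(F) = 12*u*v; d F_3 = (-3*v) du + (-3*u) dv
Combining and collecting du, dv coefficients:
  coeff of du: -32*u*v^2 - 4*u*v - 20*u - 6*v^2 - 4
  coeff of dv: -32*u^2*v - 2*u^2 - 6*u*v^2 - 18*u*v - 6*v^3 - 4*v
F^* omega = (-32*u*v^2 - 4*u*v - 20*u - 6*v^2 - 4) du + (-32*u^2*v - 2*u^2 - 6*u*v^2 - 18*u*v - 6*v^3 - 4*v) dv.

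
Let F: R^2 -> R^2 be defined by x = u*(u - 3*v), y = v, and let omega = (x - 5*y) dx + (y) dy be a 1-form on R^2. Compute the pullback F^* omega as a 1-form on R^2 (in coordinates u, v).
F^* omega = (2*u^3 - 9*u^2*v + 9*u*v^2 - 10*u*v + 15*v^2) du + (-3*u^3 + 9*u^2*v + 15*u*v + v) dv

Using F^*(f dg) = (f ∘ F) d(g ∘ F), substitute each coordinate x_i by F_i(u, v) in f_i, and replace dx_i by d F_i = (∂F_i/∂u) du + (∂F_i/∂v) dv.
  For the x component: f_1(F) = u^2 - 3*u*v - 5*v; d F_1 = (2*u - 3*v) du + (-3*u) dv
  For the y component: f_2(F) = v; d F_2 = (0) du + (1) dv
Combining and collecting du, dv coefficients:
  coeff of du: 2*u^3 - 9*u^2*v + 9*u*v^2 - 10*u*v + 15*v^2
  coeff of dv: -3*u^3 + 9*u^2*v + 15*u*v + v
F^* omega = (2*u^3 - 9*u^2*v + 9*u*v^2 - 10*u*v + 15*v^2) du + (-3*u^3 + 9*u^2*v + 15*u*v + v) dv.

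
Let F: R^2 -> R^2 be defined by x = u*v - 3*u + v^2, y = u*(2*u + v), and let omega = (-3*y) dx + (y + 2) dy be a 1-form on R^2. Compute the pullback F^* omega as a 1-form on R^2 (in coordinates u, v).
F^* omega = (8*u^3 + 18*u^2 - 2*u*v^2 + 9*u*v + 8*u + 2*v) du + (2*u*(-2*u^2 - 7*u*v - 3*v^2 + 1)) dv

Using F^*(f dg) = (f ∘ F) d(g ∘ F), substitute each coordinate x_i by F_i(u, v) in f_i, and replace dx_i by d F_i = (∂F_i/∂u) du + (∂F_i/∂v) dv.
  For the x component: f_1(F) = 3*u*(-2*u - v); d F_1 = (v - 3) du + (u + 2*v) dv
  For the y component: f_2(F) = 2*u^2 + u*v + 2; d F_2 = (4*u + v) du + (u) dv
Combining and collecting du, dv coefficients:
  coeff of du: 8*u^3 + 18*u^2 - 2*u*v^2 + 9*u*v + 8*u + 2*v
  coeff of dv: 2*u*(-2*u^2 - 7*u*v - 3*v^2 + 1)
F^* omega = (8*u^3 + 18*u^2 - 2*u*v^2 + 9*u*v + 8*u + 2*v) du + (2*u*(-2*u^2 - 7*u*v - 3*v^2 + 1)) dv.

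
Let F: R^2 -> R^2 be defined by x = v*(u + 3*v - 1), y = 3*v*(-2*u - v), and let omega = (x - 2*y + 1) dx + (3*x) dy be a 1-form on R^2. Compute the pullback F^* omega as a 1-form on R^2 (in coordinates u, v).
F^* omega = (v*(-5*u*v - 45*v^2 + 17*v + 1)) du + (-5*u^2*v + 15*u*v^2 + 4*u*v + u + 3*v^2 + 7*v - 1) dv

Using F^*(f dg) = (f ∘ F) d(g ∘ F), substitute each coordinate x_i by F_i(u, v) in f_i, and replace dx_i by d F_i = (∂F_i/∂u) du + (∂F_i/∂v) dv.
  For the x component: f_1(F) = 13*u*v + 9*v^2 - v + 1; d F_1 = (v) du + (u + 6*v - 1) dv
  For the y component: f_2(F) = 3*v*(u + 3*v - 1); d F_2 = (-6*v) du + (-6*u - 6*v) dv
Combining and collecting du, dv coefficients:
  coeff of du: v*(-5*u*v - 45*v^2 + 17*v + 1)
  coeff of dv: -5*u^2*v + 15*u*v^2 + 4*u*v + u + 3*v^2 + 7*v - 1
F^* omega = (v*(-5*u*v - 45*v^2 + 17*v + 1)) du + (-5*u^2*v + 15*u*v^2 + 4*u*v + u + 3*v^2 + 7*v - 1) dv.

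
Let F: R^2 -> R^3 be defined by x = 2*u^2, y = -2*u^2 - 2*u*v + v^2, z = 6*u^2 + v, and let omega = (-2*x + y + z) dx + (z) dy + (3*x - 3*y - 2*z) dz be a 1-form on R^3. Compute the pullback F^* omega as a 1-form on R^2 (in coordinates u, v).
F^* omega = (-24*u^3 + 52*u^2*v - 32*u*v^2 - 24*u*v - 2*v^2) du + (-12*u^3 + 12*u^2*v + 4*u*v - v^2 - 2*v) dv

Using F^*(f dg) = (f ∘ F) d(g ∘ F), substitute each coordinate x_i by F_i(u, v) in f_i, and replace dx_i by d F_i = (∂F_i/∂u) du + (∂F_i/∂v) dv.
  For the x component: f_1(F) = v*(-2*u + v + 1); d F_1 = (4*u) du + (0) dv
  For the y component: f_2(F) = 6*u^2 + v; d F_2 = (-4*u - 2*v) du + (-2*u + 2*v) dv
  For the z component: f_3(F) = v*(6*u - 3*v - 2); d F_3 = (12*u) du + (1) dv
Combining and collecting du, dv coefficients:
  coeff of du: -24*u^3 + 52*u^2*v - 32*u*v^2 - 24*u*v - 2*v^2
  coeff of dv: -12*u^3 + 12*u^2*v + 4*u*v - v^2 - 2*v
F^* omega = (-24*u^3 + 52*u^2*v - 32*u*v^2 - 24*u*v - 2*v^2) du + (-12*u^3 + 12*u^2*v + 4*u*v - v^2 - 2*v) dv.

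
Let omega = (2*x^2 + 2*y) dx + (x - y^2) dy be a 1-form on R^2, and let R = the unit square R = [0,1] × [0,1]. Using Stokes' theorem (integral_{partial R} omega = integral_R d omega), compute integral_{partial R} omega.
integral_(partial R) omega = -1

Stokes: integral_partial_R omega = integral_R d omega with d omega = (∂Q/∂x - ∂P/∂y) dx ∧ dy.
  ∂Q/∂x = 1
  ∂P/∂y = 2
  integrand = ∂Q/∂x - ∂P/∂y = -1.
Integrating over R: integral_0^1 integral_0^1 (-1) dx dy = -1.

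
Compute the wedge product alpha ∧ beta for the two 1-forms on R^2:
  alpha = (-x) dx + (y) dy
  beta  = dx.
alpha ∧ beta = (-y) dx ∧ dy

Distribute the wedge, using dx_i ∧ dx_j = -dx_j ∧ dx_i and dx_i ∧ dx_i = 0. For each pair (i, j) with i < j, the coefficient of dx_i ∧ dx_j in alpha ∧ beta is (alpha_i * beta_j - alpha_j * beta_i). Collecting: alpha ∧ beta = (-y) dx ∧ dy.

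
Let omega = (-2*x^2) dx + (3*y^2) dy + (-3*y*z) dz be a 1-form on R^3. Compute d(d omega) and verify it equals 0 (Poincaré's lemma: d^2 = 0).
d(d omega) = 0

Step 1: d omega = sum_{i<j} (∂f_j/∂x_i - ∂f_i/∂x_j) dx_i ∧ dx_j:
  coeff of dx ∧ dy: 0
  coeff of dx ∧ dz: 0
  coeff of dy ∧ dz: -3*z
Step 2: Apply d again to each 2-form coefficient. The only possible 3-form in R^3 is dx ∧ dy ∧ dz, with coefficient
  ∂(coeff of dy∧dz)/∂x - ∂(coeff of dx∧dz)/∂y + ∂(coeff of dx∧dy)/∂z
  = ∂/∂x (-3*z) - ∂/∂y (0) + ∂/∂z (0).
Each of these terms simplifies to sums of mixed partials that cancel in pairs. The result is 0 (by equality of mixed partials for smooth functions — Schwarz / Clairaut).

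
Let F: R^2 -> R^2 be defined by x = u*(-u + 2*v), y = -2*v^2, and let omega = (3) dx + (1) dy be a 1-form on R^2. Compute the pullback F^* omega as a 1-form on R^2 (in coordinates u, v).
F^* omega = (-6*u + 6*v) du + (6*u - 4*v) dv

Using F^*(f dg) = (f ∘ F) d(g ∘ F), substitute each coordinate x_i by F_i(u, v) in f_i, and replace dx_i by d F_i = (∂F_i/∂u) du + (∂F_i/∂v) dv.
  For the x component: f_1(F) = 3; d F_1 = (-2*u + 2*v) du + (2*u) dv
  For the y component: f_2(F) = 1; d F_2 = (0) du + (-4*v) dv
Combining and collecting du, dv coefficients:
  coeff of du: -6*u + 6*v
  coeff of dv: 6*u - 4*v
F^* omega = (-6*u + 6*v) du + (6*u - 4*v) dv.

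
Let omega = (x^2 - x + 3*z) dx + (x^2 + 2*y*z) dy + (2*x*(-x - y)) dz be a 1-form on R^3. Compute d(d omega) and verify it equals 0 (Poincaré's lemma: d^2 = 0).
d(d omega) = 0

Step 1: d omega = sum_{i<j} (∂f_j/∂x_i - ∂f_i/∂x_j) dx_i ∧ dx_j:
  coeff of dx ∧ dy: 2*x
  coeff of dx ∧ dz: -4*x - 2*y - 3
  coeff of dy ∧ dz: -2*x - 2*y
Step 2: Apply d again to each 2-form coefficient. The only possible 3-form in R^3 is dx ∧ dy ∧ dz, with coefficient
  ∂(coeff of dy∧dz)/∂x - ∂(coeff of dx∧dz)/∂y + ∂(coeff of dx∧dy)/∂z
  = ∂/∂x (-2*x - 2*y) - ∂/∂y (-4*x - 2*y - 3) + ∂/∂z (2*x).
Each of these terms simplifies to sums of mixed partials that cancel in pairs. The result is 0 (by equality of mixed partials for smooth functions — Schwarz / Clairaut).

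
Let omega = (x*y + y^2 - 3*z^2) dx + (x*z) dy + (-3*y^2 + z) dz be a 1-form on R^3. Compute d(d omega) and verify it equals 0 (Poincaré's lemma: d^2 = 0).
d(d omega) = 0

Step 1: d omega = sum_{i<j} (∂f_j/∂x_i - ∂f_i/∂x_j) dx_i ∧ dx_j:
  coeff of dx ∧ dy: -x - 2*y + z
  coeff of dx ∧ dz: 6*z
  coeff of dy ∧ dz: -x - 6*y
Step 2: Apply d again to each 2-form coefficient. The only possible 3-form in R^3 is dx ∧ dy ∧ dz, with coefficient
  ∂(coeff of dy∧dz)/∂x - ∂(coeff of dx∧dz)/∂y + ∂(coeff of dx∧dy)/∂z
  = ∂/∂x (-x - 6*y) - ∂/∂y (6*z) + ∂/∂z (-x - 2*y + z).
Each of these terms simplifies to sums of mixed partials that cancel in pairs. The result is 0 (by equality of mixed partials for smooth functions — Schwarz / Clairaut).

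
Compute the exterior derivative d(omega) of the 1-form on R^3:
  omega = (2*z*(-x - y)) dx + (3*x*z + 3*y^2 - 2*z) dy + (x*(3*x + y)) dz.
d(omega) = (5*z) dx ∧ dy + (8*x + 3*y) dx ∧ dz + (2 - 2*x) dy ∧ dz

For a 1-form omega = sum_i f_i dx_i, the exterior derivative is
  d(omega) = sum_{i < j} (∂f_j/∂x_i - ∂f_i/∂x_j) dx_i ∧ dx_j.
  coefficient of dx ∧ dy: ∂f_2/∂x - ∂f_1/∂y = ∂(3*x*z + 3*y^2 - 2*z)/∂x - ∂(2*z*(-x - y))/∂y = 5*z
  coefficient of dx ∧ dz: ∂f_3/∂x - ∂f_1/∂z = ∂(x*(3*x + y))/∂x - ∂(2*z*(-x - y))/∂z = 8*x + 3*y
  coefficient of dy ∧ dz: ∂f_3/∂y - ∂f_2/∂z = ∂(x*(3*x + y))/∂y - ∂(3*x*z + 3*y^2 - 2*z)/∂z = 2 - 2*x
Assembling: d(omega) = (5*z) dx ∧ dy + (8*x + 3*y) dx ∧ dz + (2 - 2*x) dy ∧ dz.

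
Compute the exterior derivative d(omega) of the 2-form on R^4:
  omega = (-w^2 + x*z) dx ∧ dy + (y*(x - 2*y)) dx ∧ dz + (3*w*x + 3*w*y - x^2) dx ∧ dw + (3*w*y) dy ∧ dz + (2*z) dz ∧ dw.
d(omega) = (4*y) dx ∧ dy ∧ dz + (-5*w) dx ∧ dy ∧ dw + (3*y) dy ∧ dz ∧ dw

For a 2-form omega = sum_{i<j} g_{ij} dx_i ∧ dx_j, the exterior derivative is
  d(omega) = sum_{i<j} d(g_{ij}) ∧ dx_i ∧ dx_j = sum_{i<j, k} (∂g_{ij}/∂x_k) dx_k ∧ dx_i ∧ dx_j.
Expand each term, using dx_k ∧ dx_i ∧ dx_j = sgn(permutation) dx_{(a)} ∧ dx_{(b)} ∧ dx_{(c)} with (a < b < c) sorted:
  d(-w^2 + x*z) includes (∂/∂z)(-w^2 + x*z) dz = (x) dz, which multiplied by dx ∧ dy gives (x) dx ∧ dy ∧ dz
  d(-w^2 + x*z) includes (∂/∂w)(-w^2 + x*z) dw = (-2*w) dw, which multiplied by dx ∧ dy gives (-2*w) dx ∧ dy ∧ dw
  d(y*(x - 2*y)) includes (∂/∂y)(y*(x - 2*y)) dy = (x - 4*y) dy, which multiplied by dx ∧ dz gives (-x + 4*y) dx ∧ dy ∧ dz
  d(3*w*x + 3*w*y - x^2) includes (∂/∂y)(3*w*x + 3*w*y - x^2) dy = (3*w) dy, which multiplied by dx ∧ dw gives (-3*w) dx ∧ dy ∧ dw
  d(3*w*y) includes (∂/∂w)(3*w*y) dw = (3*y) dw, which multiplied by dy ∧ dz gives (3*y) dy ∧ dz ∧ dw
Collecting like 3-forms: d(omega) = (4*y) dx ∧ dy ∧ dz + (-5*w) dx ∧ dy ∧ dw + (3*y) dy ∧ dz ∧ dw.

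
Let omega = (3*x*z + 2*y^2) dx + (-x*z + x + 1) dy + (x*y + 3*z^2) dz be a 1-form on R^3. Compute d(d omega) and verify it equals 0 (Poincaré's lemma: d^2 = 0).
d(d omega) = 0

Step 1: d omega = sum_{i<j} (∂f_j/∂x_i - ∂f_i/∂x_j) dx_i ∧ dx_j:
  coeff of dx ∧ dy: -4*y - z + 1
  coeff of dx ∧ dz: -3*x + y
  coeff of dy ∧ dz: 2*x
Step 2: Apply d again to each 2-form coefficient. The only possible 3-form in R^3 is dx ∧ dy ∧ dz, with coefficient
  ∂(coeff of dy∧dz)/∂x - ∂(coeff of dx∧dz)/∂y + ∂(coeff of dx∧dy)/∂z
  = ∂/∂x (2*x) - ∂/∂y (-3*x + y) + ∂/∂z (-4*y - z + 1).
Each of these terms simplifies to sums of mixed partials that cancel in pairs. The result is 0 (by equality of mixed partials for smooth functions — Schwarz / Clairaut).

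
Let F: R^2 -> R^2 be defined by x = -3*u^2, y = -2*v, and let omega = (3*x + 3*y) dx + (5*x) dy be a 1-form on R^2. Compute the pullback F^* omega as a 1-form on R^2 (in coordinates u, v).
F^* omega = (54*u^3 + 36*u*v) du + (30*u^2) dv

Using F^*(f dg) = (f ∘ F) d(g ∘ F), substitute each coordinate x_i by F_i(u, v) in f_i, and replace dx_i by d F_i = (∂F_i/∂u) du + (∂F_i/∂v) dv.
  For the x component: f_1(F) = -9*u^2 - 6*v; d F_1 = (-6*u) du + (0) dv
  For the y component: f_2(F) = -15*u^2; d F_2 = (0) du + (-2) dv
Combining and collecting du, dv coefficients:
  coeff of du: 54*u^3 + 36*u*v
  coeff of dv: 30*u^2
F^* omega = (54*u^3 + 36*u*v) du + (30*u^2) dv.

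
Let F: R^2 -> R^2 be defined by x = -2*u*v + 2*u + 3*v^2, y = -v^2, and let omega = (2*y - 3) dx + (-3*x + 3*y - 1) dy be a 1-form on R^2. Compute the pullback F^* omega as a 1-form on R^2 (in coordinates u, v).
F^* omega = (4*v^3 - 4*v^2 + 6*v - 6) du + (-8*u*v^2 + 12*u*v + 6*u + 12*v^3 - 16*v) dv

Using F^*(f dg) = (f ∘ F) d(g ∘ F), substitute each coordinate x_i by F_i(u, v) in f_i, and replace dx_i by d F_i = (∂F_i/∂u) du + (∂F_i/∂v) dv.
  For the x component: f_1(F) = -2*v^2 - 3; d F_1 = (2 - 2*v) du + (-2*u + 6*v) dv
  For the y component: f_2(F) = 6*u*v - 6*u - 12*v^2 - 1; d F_2 = (0) du + (-2*v) dv
Combining and collecting du, dv coefficients:
  coeff of du: 4*v^3 - 4*v^2 + 6*v - 6
  coeff of dv: -8*u*v^2 + 12*u*v + 6*u + 12*v^3 - 16*v
F^* omega = (4*v^3 - 4*v^2 + 6*v - 6) du + (-8*u*v^2 + 12*u*v + 6*u + 12*v^3 - 16*v) dv.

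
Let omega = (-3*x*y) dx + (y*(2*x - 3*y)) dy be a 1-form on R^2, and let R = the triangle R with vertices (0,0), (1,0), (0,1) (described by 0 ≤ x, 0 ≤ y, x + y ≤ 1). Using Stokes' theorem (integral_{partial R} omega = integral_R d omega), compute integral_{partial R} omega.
integral_(partial R) omega = 5/6

Stokes: integral_partial_R omega = integral_R d omega with d omega = (∂Q/∂x - ∂P/∂y) dx ∧ dy.
  ∂Q/∂x = 2*y
  ∂P/∂y = -3*x
  integrand = ∂Q/∂x - ∂P/∂y = 3*x + 2*y.
Integrating over R: integral_0^1 integral_0^{1-x} (3*x + 2*y) dy dx = 5/6.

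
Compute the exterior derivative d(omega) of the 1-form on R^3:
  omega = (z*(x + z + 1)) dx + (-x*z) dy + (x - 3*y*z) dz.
d(omega) = (-z) dx ∧ dy + (-x - 2*z) dx ∧ dz + (x - 3*z) dy ∧ dz

For a 1-form omega = sum_i f_i dx_i, the exterior derivative is
  d(omega) = sum_{i < j} (∂f_j/∂x_i - ∂f_i/∂x_j) dx_i ∧ dx_j.
  coefficient of dx ∧ dy: ∂f_2/∂x - ∂f_1/∂y = ∂(-x*z)/∂x - ∂(z*(x + z + 1))/∂y = -z
  coefficient of dx ∧ dz: ∂f_3/∂x - ∂f_1/∂z = ∂(x - 3*y*z)/∂x - ∂(z*(x + z + 1))/∂z = -x - 2*z
  coefficient of dy ∧ dz: ∂f_3/∂y - ∂f_2/∂z = ∂(x - 3*y*z)/∂y - ∂(-x*z)/∂z = x - 3*z
Assembling: d(omega) = (-z) dx ∧ dy + (-x - 2*z) dx ∧ dz + (x - 3*z) dy ∧ dz.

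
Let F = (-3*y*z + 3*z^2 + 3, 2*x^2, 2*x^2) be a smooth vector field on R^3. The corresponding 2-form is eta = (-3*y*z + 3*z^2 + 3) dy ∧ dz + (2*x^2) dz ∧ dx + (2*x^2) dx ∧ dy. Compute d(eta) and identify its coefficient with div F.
d(eta) = (0) dx ∧ dy ∧ dz; div F = 0

For a 2-form in R^3 of the form above, applying d gives a 3-form with coefficient ∂P/∂x + ∂Q/∂y + ∂R/∂z:
  ∂P/∂x = 0
  ∂Q/∂y = 0
  ∂R/∂z = 0
Sum = 0, which is exactly div F.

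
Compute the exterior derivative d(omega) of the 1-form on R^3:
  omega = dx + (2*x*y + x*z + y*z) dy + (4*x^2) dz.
d(omega) = (2*y + z) dx ∧ dy + (8*x) dx ∧ dz + (-x - y) dy ∧ dz

For a 1-form omega = sum_i f_i dx_i, the exterior derivative is
  d(omega) = sum_{i < j} (∂f_j/∂x_i - ∂f_i/∂x_j) dx_i ∧ dx_j.
  coefficient of dx ∧ dy: ∂f_2/∂x - ∂f_1/∂y = ∂(2*x*y + x*z + y*z)/∂x - ∂(1)/∂y = 2*y + z
  coefficient of dx ∧ dz: ∂f_3/∂x - ∂f_1/∂z = ∂(4*x^2)/∂x - ∂(1)/∂z = 8*x
  coefficient of dy ∧ dz: ∂f_3/∂y - ∂f_2/∂z = ∂(4*x^2)/∂y - ∂(2*x*y + x*z + y*z)/∂z = -x - y
Assembling: d(omega) = (2*y + z) dx ∧ dy + (8*x) dx ∧ dz + (-x - y) dy ∧ dz.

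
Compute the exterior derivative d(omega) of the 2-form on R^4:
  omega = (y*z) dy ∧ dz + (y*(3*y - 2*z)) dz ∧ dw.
d(omega) = (6*y - 2*z) dy ∧ dz ∧ dw

For a 2-form omega = sum_{i<j} g_{ij} dx_i ∧ dx_j, the exterior derivative is
  d(omega) = sum_{i<j} d(g_{ij}) ∧ dx_i ∧ dx_j = sum_{i<j, k} (∂g_{ij}/∂x_k) dx_k ∧ dx_i ∧ dx_j.
Expand each term, using dx_k ∧ dx_i ∧ dx_j = sgn(permutation) dx_{(a)} ∧ dx_{(b)} ∧ dx_{(c)} with (a < b < c) sorted:
  d(y*(3*y - 2*z)) includes (∂/∂y)(y*(3*y - 2*z)) dy = (6*y - 2*z) dy, which multiplied by dz ∧ dw gives (6*y - 2*z) dy ∧ dz ∧ dw
Collecting like 3-forms: d(omega) = (6*y - 2*z) dy ∧ dz ∧ dw.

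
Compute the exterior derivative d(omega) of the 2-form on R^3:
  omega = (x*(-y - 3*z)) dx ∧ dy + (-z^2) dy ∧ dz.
d(omega) = (-3*x) dx ∧ dy ∧ dz

For a 2-form omega = sum_{i<j} g_{ij} dx_i ∧ dx_j, the exterior derivative is
  d(omega) = sum_{i<j} d(g_{ij}) ∧ dx_i ∧ dx_j = sum_{i<j, k} (∂g_{ij}/∂x_k) dx_k ∧ dx_i ∧ dx_j.
Expand each term, using dx_k ∧ dx_i ∧ dx_j = sgn(permutation) dx_{(a)} ∧ dx_{(b)} ∧ dx_{(c)} with (a < b < c) sorted:
  d(x*(-y - 3*z)) includes (∂/∂z)(x*(-y - 3*z)) dz = (-3*x) dz, which multiplied by dx ∧ dy gives (-3*x) dx ∧ dy ∧ dz
Collecting like 3-forms: d(omega) = (-3*x) dx ∧ dy ∧ dz.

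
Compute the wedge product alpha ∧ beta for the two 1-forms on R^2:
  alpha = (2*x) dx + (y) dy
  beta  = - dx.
alpha ∧ beta = (y) dx ∧ dy

Distribute the wedge, using dx_i ∧ dx_j = -dx_j ∧ dx_i and dx_i ∧ dx_i = 0. For each pair (i, j) with i < j, the coefficient of dx_i ∧ dx_j in alpha ∧ beta is (alpha_i * beta_j - alpha_j * beta_i). Collecting: alpha ∧ beta = (y) dx ∧ dy.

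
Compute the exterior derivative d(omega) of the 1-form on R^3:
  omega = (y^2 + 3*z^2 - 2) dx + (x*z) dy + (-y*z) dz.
d(omega) = (-2*y + z) dx ∧ dy + (-6*z) dx ∧ dz + (-x - z) dy ∧ dz

For a 1-form omega = sum_i f_i dx_i, the exterior derivative is
  d(omega) = sum_{i < j} (∂f_j/∂x_i - ∂f_i/∂x_j) dx_i ∧ dx_j.
  coefficient of dx ∧ dy: ∂f_2/∂x - ∂f_1/∂y = ∂(x*z)/∂x - ∂(y^2 + 3*z^2 - 2)/∂y = -2*y + z
  coefficient of dx ∧ dz: ∂f_3/∂x - ∂f_1/∂z = ∂(-y*z)/∂x - ∂(y^2 + 3*z^2 - 2)/∂z = -6*z
  coefficient of dy ∧ dz: ∂f_3/∂y - ∂f_2/∂z = ∂(-y*z)/∂y - ∂(x*z)/∂z = -x - z
Assembling: d(omega) = (-2*y + z) dx ∧ dy + (-6*z) dx ∧ dz + (-x - z) dy ∧ dz.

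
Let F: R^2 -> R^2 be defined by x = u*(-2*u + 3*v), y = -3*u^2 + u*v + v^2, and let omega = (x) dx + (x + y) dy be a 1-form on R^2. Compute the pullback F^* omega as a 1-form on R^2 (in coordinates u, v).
F^* omega = (38*u^3 - 47*u^2*v + 7*u*v^2 + v^3) du + (-11*u^3 + 3*u^2*v + 9*u*v^2 + 2*v^3) dv

Using F^*(f dg) = (f ∘ F) d(g ∘ F), substitute each coordinate x_i by F_i(u, v) in f_i, and replace dx_i by d F_i = (∂F_i/∂u) du + (∂F_i/∂v) dv.
  For the x component: f_1(F) = u*(-2*u + 3*v); d F_1 = (-4*u + 3*v) du + (3*u) dv
  For the y component: f_2(F) = -5*u^2 + 4*u*v + v^2; d F_2 = (-6*u + v) du + (u + 2*v) dv
Combining and collecting du, dv coefficients:
  coeff of du: 38*u^3 - 47*u^2*v + 7*u*v^2 + v^3
  coeff of dv: -11*u^3 + 3*u^2*v + 9*u*v^2 + 2*v^3
F^* omega = (38*u^3 - 47*u^2*v + 7*u*v^2 + v^3) du + (-11*u^3 + 3*u^2*v + 9*u*v^2 + 2*v^3) dv.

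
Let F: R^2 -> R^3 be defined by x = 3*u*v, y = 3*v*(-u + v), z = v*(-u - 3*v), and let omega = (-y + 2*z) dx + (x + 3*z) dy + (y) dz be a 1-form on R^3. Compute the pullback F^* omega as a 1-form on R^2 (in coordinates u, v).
F^* omega = (3*v^2*(2*u - v)) du + (3*v*(2*u^2 + 5*u*v - 24*v^2)) dv

Using F^*(f dg) = (f ∘ F) d(g ∘ F), substitute each coordinate x_i by F_i(u, v) in f_i, and replace dx_i by d F_i = (∂F_i/∂u) du + (∂F_i/∂v) dv.
  For the x component: f_1(F) = v*(u - 9*v); d F_1 = (3*v) du + (3*u) dv
  For the y component: f_2(F) = -9*v^2; d F_2 = (-3*v) du + (-3*u + 6*v) dv
  For the z component: f_3(F) = 3*v*(-u + v); d F_3 = (-v) du + (-u - 6*v) dv
Combining and collecting du, dv coefficients:
  coeff of du: 3*v^2*(2*u - v)
  coeff of dv: 3*v*(2*u^2 + 5*u*v - 24*v^2)
F^* omega = (3*v^2*(2*u - v)) du + (3*v*(2*u^2 + 5*u*v - 24*v^2)) dv.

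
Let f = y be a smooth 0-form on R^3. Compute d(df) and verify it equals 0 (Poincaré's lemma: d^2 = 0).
d(df) = 0

Step 1: df = sum_i (∂f/∂x_i) dx_i = (0) dx + (1) dy + (0) dz.
Step 2: Apply d again. Using the 1-form formula, the coefficient of dx ∧ dy in d(df) is ∂^2 f/∂x ∂y - ∂^2 f/∂y ∂x = (0) - (0) = 0 (equality of mixed partials for smooth f).
Similarly for dx ∧ dz and dy ∧ dz — all coefficients vanish. So d(df) = 0.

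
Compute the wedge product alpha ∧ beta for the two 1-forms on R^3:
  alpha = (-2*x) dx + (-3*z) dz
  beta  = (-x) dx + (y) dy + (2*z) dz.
alpha ∧ beta = (-2*x*y) dx ∧ dy + (-7*x*z) dx ∧ dz + (3*y*z) dy ∧ dz

Distribute the wedge, using dx_i ∧ dx_j = -dx_j ∧ dx_i and dx_i ∧ dx_i = 0. For each pair (i, j) with i < j, the coefficient of dx_i ∧ dx_j in alpha ∧ beta is (alpha_i * beta_j - alpha_j * beta_i). Collecting: alpha ∧ beta = (-2*x*y) dx ∧ dy + (-7*x*z) dx ∧ dz + (3*y*z) dy ∧ dz.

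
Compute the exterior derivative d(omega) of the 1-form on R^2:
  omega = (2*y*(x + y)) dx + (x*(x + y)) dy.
d(omega) = (-3*y) dx ∧ dy

For a 1-form omega = sum_i f_i dx_i, the exterior derivative is
  d(omega) = sum_{i < j} (∂f_j/∂x_i - ∂f_i/∂x_j) dx_i ∧ dx_j.
  coefficient of dx ∧ dy: ∂f_2/∂x - ∂f_1/∂y = ∂(x*(x + y))/∂x - ∂(2*y*(x + y))/∂y = -3*y
Assembling: d(omega) = (-3*y) dx ∧ dy.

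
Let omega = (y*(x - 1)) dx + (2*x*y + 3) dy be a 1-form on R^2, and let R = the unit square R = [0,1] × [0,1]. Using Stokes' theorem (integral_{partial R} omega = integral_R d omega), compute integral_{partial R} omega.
integral_(partial R) omega = 3/2

Stokes: integral_partial_R omega = integral_R d omega with d omega = (∂Q/∂x - ∂P/∂y) dx ∧ dy.
  ∂Q/∂x = 2*y
  ∂P/∂y = x - 1
  integrand = ∂Q/∂x - ∂P/∂y = -x + 2*y + 1.
Integrating over R: integral_0^1 integral_0^1 (-x + 2*y + 1) dx dy = 3/2.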